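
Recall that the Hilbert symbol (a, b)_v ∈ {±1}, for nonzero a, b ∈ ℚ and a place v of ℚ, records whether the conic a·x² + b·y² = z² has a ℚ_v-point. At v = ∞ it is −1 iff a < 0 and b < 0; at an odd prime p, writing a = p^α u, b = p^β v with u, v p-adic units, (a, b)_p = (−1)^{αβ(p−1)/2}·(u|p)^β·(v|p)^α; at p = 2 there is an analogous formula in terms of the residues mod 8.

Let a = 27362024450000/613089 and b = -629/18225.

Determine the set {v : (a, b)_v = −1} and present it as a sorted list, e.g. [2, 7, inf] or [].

[17, 41]

Mod squares: a ≡ 2847245, b ≡ -629. Check v ∈ {∞, 2, 3, 5, 17, 19, 29, 31, 37, 41, 43}.
v=2: v_2(a)=4, v_2(b)=0; units ≡ 5, 3 (mod 8); ε·ε+αω+βω = 0·1+4·1+0·1 ≡ 0  ⇒  (a,b)_2 = +1.
v=∞: 2847245 > 0 and -629 < 0  ⇒  (a,b)_∞ = +1.
v=43: a=43^1·(≡16), b=43^0·(≡10) mod 43; (16|43)=+1, (10|43)=+1; (−1)^{1·0·21}·(+1)^0·(+1)^1 = +1.
v=41: a=41^1·(≡20), b=41^0·(≡13) mod 41; (20|41)=+1, (13|41)=-1; (−1)^{1·0·20}·(+1)^0·(-1)^1 = -1.
v=3: a=3^-6·(≡2), b=3^-6·(≡1) mod 3; (2|3)=-1, (1|3)=+1; (−1)^{-6·-6·1}·(-1)^-6·(+1)^-6 = +1.
v=29: a=29^-2·(≡20), b=29^0·(≡23) mod 29; (20|29)=+1, (23|29)=+1; (−1)^{-2·0·14}·(+1)^0·(+1)^-2 = +1.
v=37: a=37^0·(≡25), b=37^1·(≡8) mod 37; (25|37)=+1, (8|37)=-1; (−1)^{0·1·18}·(+1)^1·(-1)^0 = +1.
v=17: a=17^1·(≡2), b=17^1·(≡14) mod 17; (2|17)=+1, (14|17)=-1; (−1)^{1·1·8}·(+1)^1·(-1)^1 = -1.
v=5: a=5^5·(≡1), b=5^-2·(≡4) mod 5; (1|5)=+1, (4|5)=+1; (−1)^{5·-2·2}·(+1)^-2·(+1)^5 = +1.
v=19: a=19^1·(≡13), b=19^0·(≡9) mod 19; (13|19)=-1, (9|19)=+1; (−1)^{1·0·9}·(-1)^0·(+1)^1 = +1.
v=31: a=31^2·(≡16), b=31^0·(≡3) mod 31; (16|31)=+1, (3|31)=-1; (−1)^{2·0·15}·(+1)^0·(-1)^2 = +1.
|Ram(2847245, -629)| = 2, even; anisotropic at {17, 41}.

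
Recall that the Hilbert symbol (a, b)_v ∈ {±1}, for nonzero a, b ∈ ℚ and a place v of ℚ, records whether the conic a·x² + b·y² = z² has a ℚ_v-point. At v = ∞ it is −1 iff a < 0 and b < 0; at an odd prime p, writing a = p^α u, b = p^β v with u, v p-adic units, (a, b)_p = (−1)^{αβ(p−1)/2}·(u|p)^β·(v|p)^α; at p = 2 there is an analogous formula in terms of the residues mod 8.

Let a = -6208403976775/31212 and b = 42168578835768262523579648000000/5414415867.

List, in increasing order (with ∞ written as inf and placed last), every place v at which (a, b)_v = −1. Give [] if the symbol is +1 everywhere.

[2, 3]

Mod squares: a ≡ -44733, b ≡ 159. Check v ∈ {∞, 2, 3, 5, 7, 11, 13, 17, 31, 37, 53}.
v=37: a=37^1·(≡30), b=37^2·(≡30) mod 37; (30|37)=+1, (30|37)=+1; (−1)^{1·2·18}·(+1)^2·(+1)^1 = +1.
v=2: v_2(a)=-2, v_2(b)=14; units ≡ 3, 7 (mod 8); ε·ε+αω+βω = 1·1+-2·0+14·1 ≡ 1  ⇒  (a,b)_2 = -1.
v=7: a=7^2·(≡2), b=7^-4·(≡5) mod 7; (2|7)=+1, (5|7)=-1; (−1)^{2·-4·3}·(+1)^-4·(-1)^2 = +1.
v=5: a=5^2·(≡2), b=5^6·(≡1) mod 5; (2|5)=-1, (1|5)=+1; (−1)^{2·6·2}·(-1)^6·(+1)^2 = +1.
v=53: a=53^2·(≡6), b=53^5·(≡5) mod 53; (6|53)=+1, (5|53)=-1; (−1)^{2·5·26}·(+1)^5·(-1)^2 = +1.
v=3: a=3^-3·(≡2), b=3^-3·(≡2) mod 3; (2|3)=-1, (2|3)=-1; (−1)^{-3·-3·1}·(-1)^-3·(-1)^-3 = -1.
v=13: a=13^1·(≡10), b=13^2·(≡12) mod 13; (10|13)=+1, (12|13)=+1; (−1)^{1·2·6}·(+1)^2·(+1)^1 = +1.
v=11: a=11^2·(≡5), b=11^6·(≡3) mod 11; (5|11)=+1, (3|11)=+1; (−1)^{2·6·5}·(+1)^6·(+1)^2 = +1.
v=31: a=31^1·(≡8), b=31^2·(≡20) mod 31; (8|31)=+1, (20|31)=+1; (−1)^{1·2·15}·(+1)^2·(+1)^1 = +1.
v=∞: -44733 < 0 and 159 > 0  ⇒  (a,b)_∞ = +1.
v=17: a=17^-2·(≡3), b=17^-4·(≡6) mod 17; (3|17)=-1, (6|17)=-1; (−1)^{-2·-4·8}·(-1)^-4·(-1)^-2 = +1.
|Ram(-44733, 159)| = 2, even; anisotropic at {2, 3}.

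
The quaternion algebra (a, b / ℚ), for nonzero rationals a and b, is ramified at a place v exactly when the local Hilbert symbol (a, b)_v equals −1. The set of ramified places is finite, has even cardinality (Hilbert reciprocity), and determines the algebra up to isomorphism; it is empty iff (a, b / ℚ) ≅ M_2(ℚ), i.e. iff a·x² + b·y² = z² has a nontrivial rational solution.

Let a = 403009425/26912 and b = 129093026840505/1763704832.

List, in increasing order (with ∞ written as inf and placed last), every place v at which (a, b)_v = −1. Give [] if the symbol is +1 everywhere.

[7, 13]

(a, b) ≡ (546, 210) mod (ℚ^×)²; places V = {2, 3, 5, 7, 13, 29, ∞}.
(a,b)_∞: sgn(546)=+, sgn(210)=+, so +1.
(a,b)_2: α=-5, β=-21; u≡1, v≡1 (mod 8); ε(u)ε(v)=0·0, αω(v)=-5·0, βω(u)=-21·0; sum ≡ 0  ⇒  +1.
(a,b)_3: α=11, u≡2; β=17, v≡1 (mod 3); (2|3)=-1, (1|3)=+1; sign (−1)^1·-1^17·+1^11 = +1.
(a,b)_29: α=-2, u≡7; β=-2, v≡4 (mod 29); (7|29)=+1, (4|29)=+1; sign (−1)^0·+1^-2·+1^-2 = +1.
(a,b)_13: α=1, u≡1; β=4, v≡7 (mod 13); (1|13)=+1, (7|13)=-1; sign (−1)^0·+1^4·-1^1 = -1.
(a,b)_5: α=2, u≡1; β=1, v≡3 (mod 5); (1|5)=+1, (3|5)=-1; sign (−1)^0·+1^1·-1^2 = +1.
(a,b)_7: α=1, u≡2; β=1, v≡4 (mod 7); (2|7)=+1, (4|7)=+1; sign (−1)^1·+1^1·+1^1 = -1.
Ram(546, 210) = {7, 13}; no ℚ_7-point on the conic.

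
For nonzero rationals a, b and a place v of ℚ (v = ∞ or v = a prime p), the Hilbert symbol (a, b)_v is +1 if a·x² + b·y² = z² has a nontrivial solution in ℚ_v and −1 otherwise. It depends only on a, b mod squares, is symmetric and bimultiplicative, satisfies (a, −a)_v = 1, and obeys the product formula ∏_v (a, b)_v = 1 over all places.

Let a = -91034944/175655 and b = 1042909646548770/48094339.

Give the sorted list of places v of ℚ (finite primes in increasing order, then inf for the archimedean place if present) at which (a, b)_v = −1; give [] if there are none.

(a, b) ≡ (-2757755, 14630) mod (ℚ^×)²; places V = {2, 3, 5, 7, 11, 13, 19, 29, 37, 43, ∞}.
(a,b)_2: α=6, β=1; u≡5, v≡3 (mod 8); ε(u)ε(v)=0·1, αω(v)=6·1, βω(u)=1·1; sum ≡ 1  ⇒  -1.
(a,b)_5: α=-1, u≡1; β=1, v≡1 (mod 5); (1|5)=+1, (1|5)=+1; sign (−1)^0·+1^1·+1^-1 = +1.
(a,b)_29: α=1, u≡28; β=2, v≡12 (mod 29); (28|29)=+1, (12|29)=-1; sign (−1)^0·+1^2·-1^1 = -1.
(a,b)_∞: sgn(-2757755)=−, sgn(14630)=+, so +1.
(a,b)_7: α=3, u≡1; β=7, v≡1 (mod 7); (1|7)=+1, (1|7)=+1; sign (−1)^1·+1^7·+1^3 = -1.
(a,b)_37: α=0, u≡28; β=-2, v≡14 (mod 37); (28|37)=+1, (14|37)=-1; sign (−1)^0·+1^-2·-1^0 = +1.
(a,b)_11: α=1, u≡8; β=1, v≡10 (mod 11); (8|11)=-1, (10|11)=-1; sign (−1)^1·-1^1·-1^1 = -1.
(a,b)_43: α=-2, u≡30; β=-2, v≡16 (mod 43); (30|43)=-1, (16|43)=+1; sign (−1)^0·-1^-2·+1^-2 = +1.
(a,b)_19: α=-1, u≡2; β=-1, v≡18 (mod 19); (2|19)=-1, (18|19)=-1; sign (−1)^1·-1^-1·-1^-1 = -1.
(a,b)_13: α=1, u≡4; β=2, v≡7 (mod 13); (4|13)=+1, (7|13)=-1; sign (−1)^0·+1^2·-1^1 = -1.
(a,b)_3: α=0, u≡1; β=4, v≡2 (mod 3); (1|3)=+1, (2|3)=-1; sign (−1)^0·+1^4·-1^0 = +1.
Ram(-2757755, 14630) = {2, 7, 11, 13, 19, 29}; no ℚ_2-point on the conic.

[2, 7, 11, 13, 19, 29]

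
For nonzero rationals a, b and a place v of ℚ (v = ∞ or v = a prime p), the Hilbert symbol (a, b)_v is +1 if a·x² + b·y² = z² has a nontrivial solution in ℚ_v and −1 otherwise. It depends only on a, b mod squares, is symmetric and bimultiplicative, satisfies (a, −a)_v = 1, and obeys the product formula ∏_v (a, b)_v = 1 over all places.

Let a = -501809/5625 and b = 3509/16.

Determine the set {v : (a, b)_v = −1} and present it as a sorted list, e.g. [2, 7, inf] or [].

[11, 19]

(a, b) ≡ (-209, 29) mod (ℚ^×)²; places V = {2, 3, 5, 7, 11, 19, 29, ∞}.
(a,b)_7: α=4, u≡2; β=0, v≡1 (mod 7); (2|7)=+1, (1|7)=+1; sign (−1)^0·+1^0·+1^4 = +1.
(a,b)_29: α=0, u≡22; β=1, v≡13 (mod 29); (22|29)=+1, (13|29)=+1; sign (−1)^0·+1^1·+1^0 = +1.
(a,b)_∞: sgn(-209)=−, sgn(29)=+, so +1.
(a,b)_3: α=-2, u≡1; β=0, v≡2 (mod 3); (1|3)=+1, (2|3)=-1; sign (−1)^0·+1^0·-1^-2 = +1.
(a,b)_19: α=1, u≡18; β=0, v≡2 (mod 19); (18|19)=-1, (2|19)=-1; sign (−1)^0·-1^0·-1^1 = -1.
(a,b)_2: α=0, β=-4; u≡7, v≡5 (mod 8); ε(u)ε(v)=1·0, αω(v)=0·1, βω(u)=-4·0; sum ≡ 0  ⇒  +1.
(a,b)_5: α=-4, u≡4; β=0, v≡4 (mod 5); (4|5)=+1, (4|5)=+1; sign (−1)^0·+1^0·+1^-4 = +1.
(a,b)_11: α=1, u≡5; β=2, v≡8 (mod 11); (5|11)=+1, (8|11)=-1; sign (−1)^0·+1^2·-1^1 = -1.
Ram(-209, 29) = {11, 19}; no ℚ_11-point on the conic.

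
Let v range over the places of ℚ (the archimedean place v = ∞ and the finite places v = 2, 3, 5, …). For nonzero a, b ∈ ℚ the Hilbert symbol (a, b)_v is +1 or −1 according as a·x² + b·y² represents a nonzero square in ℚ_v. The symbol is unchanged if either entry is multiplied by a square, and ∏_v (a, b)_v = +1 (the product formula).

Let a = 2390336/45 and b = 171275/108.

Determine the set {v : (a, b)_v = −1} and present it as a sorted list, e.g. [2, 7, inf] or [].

(a, b) ≡ (1105, 20553) mod (ℚ^×)²; places V = {2, 3, 5, 13, 17, 31, ∞}.
(a,b)_13: α=3, u≡8; β=1, v≡8 (mod 13); (8|13)=-1, (8|13)=-1; sign (−1)^0·-1^1·-1^3 = +1.
(a,b)_31: α=0, u≡8; β=1, v≡17 (mod 31); (8|31)=+1, (17|31)=-1; sign (−1)^0·+1^1·-1^0 = +1.
(a,b)_2: α=6, β=-2; u≡1, v≡1 (mod 8); ε(u)ε(v)=0·0, αω(v)=6·0, βω(u)=-2·0; sum ≡ 0  ⇒  +1.
(a,b)_17: α=1, u≡14; β=1, v≡16 (mod 17); (14|17)=-1, (16|17)=+1; sign (−1)^0·-1^1·+1^1 = -1.
(a,b)_∞: sgn(1105)=+, sgn(20553)=+, so +1.
(a,b)_3: α=-2, u≡1; β=-3, v≡2 (mod 3); (1|3)=+1, (2|3)=-1; sign (−1)^0·+1^-3·-1^-2 = +1.
(a,b)_5: α=-1, u≡4; β=2, v≡2 (mod 5); (4|5)=+1, (2|5)=-1; sign (−1)^0·+1^2·-1^-1 = -1.
(1105, 20553 / ℚ) ramifies at {5, 17}: a division algebra.

[5, 17]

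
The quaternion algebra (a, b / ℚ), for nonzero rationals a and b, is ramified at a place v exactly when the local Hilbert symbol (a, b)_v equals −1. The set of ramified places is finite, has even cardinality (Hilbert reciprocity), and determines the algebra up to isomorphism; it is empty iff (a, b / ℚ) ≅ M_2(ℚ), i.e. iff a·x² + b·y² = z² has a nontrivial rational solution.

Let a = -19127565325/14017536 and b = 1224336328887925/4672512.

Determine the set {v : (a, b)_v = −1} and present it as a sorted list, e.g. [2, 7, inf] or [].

(a, b) ≡ (-253, 759) mod (ℚ^×)²; places V = {2, 3, 5, 11, 13, 23, 37, 47, ∞}.
(a,b)_5: α=2, u≡2; β=2, v≡1 (mod 5); (2|5)=-1, (1|5)=+1; sign (−1)^0·-1^2·+1^2 = +1.
(a,b)_23: α=1, u≡6; β=3, v≡7 (mod 23); (6|23)=+1, (7|23)=-1; sign (−1)^1·+1^3·-1^1 = +1.
(a,b)_2: α=-10, β=-10; u≡3, v≡7 (mod 8); ε(u)ε(v)=1·1, αω(v)=-10·0, βω(u)=-10·1; sum ≡ 1  ⇒  -1.
(a,b)_37: α=2, u≡29; β=2, v≡13 (mod 37); (29|37)=-1, (13|37)=-1; sign (−1)^0·-1^2·-1^2 = +1.
(a,b)_∞: sgn(-253)=−, sgn(759)=+, so +1.
(a,b)_3: α=-4, u≡2; β=-3, v≡1 (mod 3); (2|3)=-1, (1|3)=+1; sign (−1)^0·-1^-3·+1^-4 = -1.
(a,b)_13: α=-2, u≡7; β=-2, v≡11 (mod 13); (7|13)=-1, (11|13)=-1; sign (−1)^0·-1^-2·-1^-2 = +1.
(a,b)_47: α=2, u≡46; β=2, v≡32 (mod 47); (46|47)=-1, (32|47)=+1; sign (−1)^0·-1^2·+1^2 = +1.
(a,b)_11: α=1, u≡6; β=3, v≡4 (mod 11); (6|11)=-1, (4|11)=+1; sign (−1)^1·-1^3·+1^1 = +1.
Ram(-253, 759) = {2, 3}; no ℚ_2-point on the conic.

[2, 3]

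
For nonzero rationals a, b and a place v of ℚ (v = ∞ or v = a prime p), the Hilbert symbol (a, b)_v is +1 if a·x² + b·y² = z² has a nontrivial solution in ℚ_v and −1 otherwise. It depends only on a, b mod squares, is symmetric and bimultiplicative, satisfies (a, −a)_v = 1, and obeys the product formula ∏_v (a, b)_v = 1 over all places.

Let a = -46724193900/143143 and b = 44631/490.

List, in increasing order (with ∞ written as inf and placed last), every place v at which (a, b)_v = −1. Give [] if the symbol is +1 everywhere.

[5, 29]

Mod squares: a ≡ -133, b ≡ 5510. Check v ∈ {∞, 2, 3, 5, 7, 11, 13, 19, 29}.
v=13: a=13^-2·(≡3), b=13^0·(≡6) mod 13; (3|13)=+1, (6|13)=-1; (−1)^{-2·0·6}·(+1)^0·(-1)^-2 = +1.
v=7: a=7^-1·(≡4), b=7^-2·(≡2) mod 7; (4|7)=+1, (2|7)=+1; (−1)^{-1·-2·3}·(+1)^-2·(+1)^-1 = +1.
v=11: a=11^-2·(≡2), b=11^0·(≡8) mod 11; (2|11)=-1, (8|11)=-1; (−1)^{-2·0·5}·(-1)^0·(-1)^-2 = +1.
v=29: a=29^2·(≡19), b=29^1·(≡9) mod 29; (19|29)=-1, (9|29)=+1; (−1)^{2·1·14}·(-1)^1·(+1)^2 = -1.
v=2: v_2(a)=2, v_2(b)=-1; units ≡ 3, 3 (mod 8); ε·ε+αω+βω = 1·1+2·1+-1·1 ≡ 0  ⇒  (a,b)_2 = +1.
v=3: a=3^4·(≡2), b=3^4·(≡2) mod 3; (2|3)=-1, (2|3)=-1; (−1)^{4·4·1}·(-1)^4·(-1)^4 = +1.
v=∞: -133 < 0 and 5510 > 0  ⇒  (a,b)_∞ = +1.
v=5: a=5^2·(≡3), b=5^-1·(≡2) mod 5; (3|5)=-1, (2|5)=-1; (−1)^{2·-1·2}·(-1)^-1·(-1)^2 = -1.
v=19: a=19^3·(≡10), b=19^1·(≡16) mod 19; (10|19)=-1, (16|19)=+1; (−1)^{3·1·9}·(-1)^1·(+1)^3 = +1.
Ram(-133, 5510) = {5, 29}; no ℚ_5-point on the conic.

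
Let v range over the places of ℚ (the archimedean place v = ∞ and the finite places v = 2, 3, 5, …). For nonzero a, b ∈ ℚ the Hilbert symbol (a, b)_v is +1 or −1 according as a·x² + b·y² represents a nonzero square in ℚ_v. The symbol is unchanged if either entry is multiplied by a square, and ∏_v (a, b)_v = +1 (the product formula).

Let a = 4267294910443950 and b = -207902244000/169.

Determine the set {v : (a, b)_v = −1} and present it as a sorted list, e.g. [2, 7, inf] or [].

(a, b) ≡ (3102, -235290) mod (ℚ^×)²; places V = {2, 3, 5, 7, 11, 13, 23, 31, 47, ∞}.
(a,b)_5: α=2, u≡3; β=3, v≡2 (mod 5); (3|5)=-1, (2|5)=-1; sign (−1)^0·-1^3·-1^2 = -1.
(a,b)_7: α=2, u≡2; β=0, v≡4 (mod 7); (2|7)=+1, (4|7)=+1; sign (−1)^0·+1^0·+1^2 = +1.
(a,b)_31: α=2, u≡16; β=1, v≡18 (mod 31); (16|31)=+1, (18|31)=+1; sign (−1)^0·+1^1·+1^2 = +1.
(a,b)_2: α=1, β=5; u≡7, v≡3 (mod 8); ε(u)ε(v)=1·1, αω(v)=1·1, βω(u)=5·0; sum ≡ 0  ⇒  +1.
(a,b)_23: α=2, u≡21; β=1, v≡20 (mod 23); (21|23)=-1, (20|23)=-1; sign (−1)^0·-1^1·-1^2 = -1.
(a,b)_3: α=1, u≡2; β=1, v≡2 (mod 3); (2|3)=-1, (2|3)=-1; sign (−1)^1·-1^1·-1^1 = -1.
(a,b)_13: α=0, u≡8; β=-2, v≡4 (mod 13); (8|13)=-1, (4|13)=+1; sign (−1)^0·-1^-2·+1^0 = +1.
(a,b)_11: α=1, u≡7; β=1, v≡1 (mod 11); (7|11)=-1, (1|11)=+1; sign (−1)^1·-1^1·+1^1 = +1.
(a,b)_47: α=3, u≡29; β=2, v≡20 (mod 47); (29|47)=-1, (20|47)=-1; sign (−1)^0·-1^2·-1^3 = -1.
(a,b)_∞: sgn(3102)=+, sgn(-235290)=−, so +1.
|Ram(3102, -235290)| = 4, even; anisotropic at {3, 5, 23, 47}.

[3, 5, 23, 47]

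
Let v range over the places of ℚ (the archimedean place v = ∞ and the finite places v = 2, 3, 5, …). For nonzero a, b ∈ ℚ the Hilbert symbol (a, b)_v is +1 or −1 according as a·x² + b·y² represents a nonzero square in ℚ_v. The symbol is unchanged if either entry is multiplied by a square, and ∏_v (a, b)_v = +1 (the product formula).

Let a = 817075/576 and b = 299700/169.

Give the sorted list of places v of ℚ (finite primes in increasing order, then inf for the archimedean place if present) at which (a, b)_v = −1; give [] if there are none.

Mod squares: a ≡ 667, b ≡ 37. Check v ∈ {∞, 2, 3, 5, 7, 13, 23, 29, 37}.
v=7: a=7^2·(≡4), b=7^0·(≡2) mod 7; (4|7)=+1, (2|7)=+1; (−1)^{2·0·3}·(+1)^0·(+1)^2 = +1.
v=2: v_2(a)=-6, v_2(b)=2; units ≡ 3, 5 (mod 8); ε·ε+αω+βω = 1·0+-6·1+2·1 ≡ 0  ⇒  (a,b)_2 = +1.
v=29: a=29^1·(≡25), b=29^0·(≡3) mod 29; (25|29)=+1, (3|29)=-1; (−1)^{1·0·14}·(+1)^0·(-1)^1 = -1.
v=3: a=3^-2·(≡1), b=3^4·(≡1) mod 3; (1|3)=+1, (1|3)=+1; (−1)^{-2·4·1}·(+1)^4·(+1)^-2 = +1.
v=13: a=13^0·(≡3), b=13^-2·(≡11) mod 13; (3|13)=+1, (11|13)=-1; (−1)^{0·-2·6}·(+1)^-2·(-1)^0 = +1.
v=5: a=5^2·(≡3), b=5^2·(≡2) mod 5; (3|5)=-1, (2|5)=-1; (−1)^{2·2·2}·(-1)^2·(-1)^2 = +1.
v=∞: 667 > 0 and 37 > 0  ⇒  (a,b)_∞ = +1.
v=37: a=37^0·(≡9), b=37^1·(≡21) mod 37; (9|37)=+1, (21|37)=+1; (−1)^{0·1·18}·(+1)^1·(+1)^0 = +1.
v=23: a=23^1·(≡13), b=23^0·(≡7) mod 23; (13|23)=+1, (7|23)=-1; (−1)^{1·0·11}·(+1)^0·(-1)^1 = -1.
Ram(667, 37) = {23, 29}; no ℚ_23-point on the conic.

[23, 29]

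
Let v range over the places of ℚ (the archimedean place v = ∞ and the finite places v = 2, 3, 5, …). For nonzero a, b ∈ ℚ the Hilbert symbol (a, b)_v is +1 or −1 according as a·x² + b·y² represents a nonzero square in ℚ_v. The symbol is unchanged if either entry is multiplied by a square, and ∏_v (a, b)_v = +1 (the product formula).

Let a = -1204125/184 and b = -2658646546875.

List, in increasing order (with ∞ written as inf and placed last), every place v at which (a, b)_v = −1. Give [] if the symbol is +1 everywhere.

[2, 11, 19, inf]

(a, b) ≡ (-13110, -11) mod (ℚ^×)²; places V = {2, 3, 5, 11, 13, 19, 23, ∞}.
(a,b)_23: α=-1, u≡5; β=2, v≡9 (mod 23); (5|23)=-1, (9|23)=+1; sign (−1)^0·-1^2·+1^-1 = +1.
(a,b)_19: α=1, u≡8; β=2, v≡15 (mod 19); (8|19)=-1, (15|19)=-1; sign (−1)^0·-1^2·-1^1 = -1.
(a,b)_11: α=0, u≡7; β=1, v≡7 (mod 11); (7|11)=-1, (7|11)=-1; sign (−1)^0·-1^1·-1^0 = -1.
(a,b)_3: α=1, u≡1; β=4, v≡1 (mod 3); (1|3)=+1, (1|3)=+1; sign (−1)^0·+1^4·+1^1 = +1.
(a,b)_13: α=2, u≡6; β=0, v≡6 (mod 13); (6|13)=-1, (6|13)=-1; sign (−1)^0·-1^0·-1^2 = +1.
(a,b)_2: α=-3, β=0; u≡5, v≡5 (mod 8); ε(u)ε(v)=0·0, αω(v)=-3·1, βω(u)=0·1; sum ≡ 1  ⇒  -1.
(a,b)_5: α=3, u≡3; β=6, v≡1 (mod 5); (3|5)=-1, (1|5)=+1; sign (−1)^0·-1^6·+1^3 = +1.
(a,b)_∞: sgn(-13110)=−, sgn(-11)=−, so -1.
Ram(-13110, -11) = {2, 11, 19, ∞}; no ℚ_2-point on the conic.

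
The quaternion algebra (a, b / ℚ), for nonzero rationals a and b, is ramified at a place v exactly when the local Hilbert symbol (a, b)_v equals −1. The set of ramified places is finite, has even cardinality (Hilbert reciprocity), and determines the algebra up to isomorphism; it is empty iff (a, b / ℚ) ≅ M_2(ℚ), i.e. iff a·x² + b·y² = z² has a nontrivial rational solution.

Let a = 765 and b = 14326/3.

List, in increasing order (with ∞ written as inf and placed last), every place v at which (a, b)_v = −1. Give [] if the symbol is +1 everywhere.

[2, 5, 13, 29]

Mod squares: a ≡ 85, b ≡ 42978. Check v ∈ {∞, 2, 3, 5, 13, 17, 19, 29}.
v=∞: 85 > 0 and 42978 > 0  ⇒  (a,b)_∞ = +1.
v=19: a=19^0·(≡5), b=19^1·(≡17) mod 19; (5|19)=+1, (17|19)=+1; (−1)^{0·1·9}·(+1)^1·(+1)^0 = +1.
v=2: v_2(a)=0, v_2(b)=1; units ≡ 5, 1 (mod 8); ε·ε+αω+βω = 0·0+0·0+1·1 ≡ 1  ⇒  (a,b)_2 = -1.
v=17: a=17^1·(≡11), b=17^0·(≡4) mod 17; (11|17)=-1, (4|17)=+1; (−1)^{1·0·8}·(-1)^0·(+1)^1 = +1.
v=29: a=29^0·(≡11), b=29^1·(≡10) mod 29; (11|29)=-1, (10|29)=-1; (−1)^{0·1·14}·(-1)^1·(-1)^0 = -1.
v=3: a=3^2·(≡1), b=3^-1·(≡1) mod 3; (1|3)=+1, (1|3)=+1; (−1)^{2·-1·1}·(+1)^-1·(+1)^2 = +1.
v=5: a=5^1·(≡3), b=5^0·(≡2) mod 5; (3|5)=-1, (2|5)=-1; (−1)^{1·0·2}·(-1)^0·(-1)^1 = -1.
v=13: a=13^0·(≡11), b=13^1·(≡12) mod 13; (11|13)=-1, (12|13)=+1; (−1)^{0·1·6}·(-1)^1·(+1)^0 = -1.
Ram(85, 42978) = {2, 5, 13, 29}; no ℚ_2-point on the conic.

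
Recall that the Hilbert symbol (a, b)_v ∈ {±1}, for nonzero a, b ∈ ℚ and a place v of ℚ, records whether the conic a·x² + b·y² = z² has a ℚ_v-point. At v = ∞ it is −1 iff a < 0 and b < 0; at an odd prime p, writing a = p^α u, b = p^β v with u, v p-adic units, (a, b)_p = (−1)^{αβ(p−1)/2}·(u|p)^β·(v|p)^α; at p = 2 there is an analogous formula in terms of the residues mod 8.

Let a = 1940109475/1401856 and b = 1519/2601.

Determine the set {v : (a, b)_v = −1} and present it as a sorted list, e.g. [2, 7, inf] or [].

[2, 19]

Mod squares: a ≡ 19, b ≡ 31. Check v ∈ {∞, 2, 3, 5, 7, 17, 19, 31, 37, 43, 47}.
v=5: a=5^2·(≡4), b=5^0·(≡4) mod 5; (4|5)=+1, (4|5)=+1; (−1)^{2·0·2}·(+1)^0·(+1)^2 = +1.
v=31: a=31^0·(≡10), b=31^1·(≡25) mod 31; (10|31)=+1, (25|31)=+1; (−1)^{0·1·15}·(+1)^1·(+1)^0 = +1.
v=7: a=7^0·(≡3), b=7^2·(≡6) mod 7; (3|7)=-1, (6|7)=-1; (−1)^{0·2·3}·(-1)^2·(-1)^0 = +1.
v=2: v_2(a)=-10, v_2(b)=0; units ≡ 3, 7 (mod 8); ε·ε+αω+βω = 1·1+-10·0+0·1 ≡ 1  ⇒  (a,b)_2 = -1.
v=47: a=47^2·(≡30), b=47^0·(≡45) mod 47; (30|47)=-1, (45|47)=-1; (−1)^{2·0·23}·(-1)^0·(-1)^2 = +1.
v=17: a=17^0·(≡15), b=17^-2·(≡12) mod 17; (15|17)=+1, (12|17)=-1; (−1)^{0·-2·8}·(+1)^-2·(-1)^0 = +1.
v=19: a=19^1·(≡5), b=19^0·(≡10) mod 19; (5|19)=+1, (10|19)=-1; (−1)^{1·0·9}·(+1)^0·(-1)^1 = -1.
v=∞: 19 > 0 and 31 > 0  ⇒  (a,b)_∞ = +1.
v=3: a=3^0·(≡1), b=3^-2·(≡1) mod 3; (1|3)=+1, (1|3)=+1; (−1)^{0·-2·1}·(+1)^-2·(+1)^0 = +1.
v=43: a=43^2·(≡19), b=43^0·(≡15) mod 43; (19|43)=-1, (15|43)=+1; (−1)^{2·0·21}·(-1)^0·(+1)^2 = +1.
v=37: a=37^-2·(≡24), b=37^0·(≡17) mod 37; (24|37)=-1, (17|37)=-1; (−1)^{-2·0·18}·(-1)^0·(-1)^-2 = +1.
Ram(19, 31) = {2, 19}; no ℚ_2-point on the conic.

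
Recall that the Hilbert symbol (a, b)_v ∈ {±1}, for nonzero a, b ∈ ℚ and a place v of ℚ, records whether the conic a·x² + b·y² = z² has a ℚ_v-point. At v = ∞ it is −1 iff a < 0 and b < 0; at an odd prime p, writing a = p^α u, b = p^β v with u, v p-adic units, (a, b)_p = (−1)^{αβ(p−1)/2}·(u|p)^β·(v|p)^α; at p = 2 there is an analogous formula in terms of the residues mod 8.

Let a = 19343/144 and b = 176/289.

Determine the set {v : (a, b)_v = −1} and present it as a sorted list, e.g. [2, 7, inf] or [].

Mod squares: a ≡ 23, b ≡ 11. Check v ∈ {∞, 2, 3, 11, 17, 23, 29}.
v=29: a=29^2·(≡6), b=29^0·(≡27) mod 29; (6|29)=+1, (27|29)=-1; (−1)^{2·0·14}·(+1)^0·(-1)^2 = +1.
v=11: a=11^0·(≡5), b=11^1·(≡9) mod 11; (5|11)=+1, (9|11)=+1; (−1)^{0·1·5}·(+1)^1·(+1)^0 = +1.
v=23: a=23^1·(≡6), b=23^0·(≡10) mod 23; (6|23)=+1, (10|23)=-1; (−1)^{1·0·11}·(+1)^0·(-1)^1 = -1.
v=3: a=3^-2·(≡2), b=3^0·(≡2) mod 3; (2|3)=-1, (2|3)=-1; (−1)^{-2·0·1}·(-1)^0·(-1)^-2 = +1.
v=17: a=17^0·(≡6), b=17^-2·(≡6) mod 17; (6|17)=-1, (6|17)=-1; (−1)^{0·-2·8}·(-1)^-2·(-1)^0 = +1.
v=∞: 23 > 0 and 11 > 0  ⇒  (a,b)_∞ = +1.
v=2: v_2(a)=-4, v_2(b)=4; units ≡ 7, 3 (mod 8); ε·ε+αω+βω = 1·1+-4·1+4·0 ≡ 1  ⇒  (a,b)_2 = -1.
(23, 11 / ℚ) ramifies at {2, 23}: a division algebra.

[2, 23]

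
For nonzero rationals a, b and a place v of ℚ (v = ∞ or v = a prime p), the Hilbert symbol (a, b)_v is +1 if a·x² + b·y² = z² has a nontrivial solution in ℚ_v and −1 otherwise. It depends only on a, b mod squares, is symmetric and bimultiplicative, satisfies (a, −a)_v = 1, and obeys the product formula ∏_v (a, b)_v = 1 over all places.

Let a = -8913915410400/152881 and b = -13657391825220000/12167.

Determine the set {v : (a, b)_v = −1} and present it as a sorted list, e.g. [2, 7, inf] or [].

Mod squares: a ≡ -14, b ≡ -19734. Check v ∈ {∞, 2, 3, 5, 7, 11, 13, 17, 23, 31}.
v=5: a=5^2·(≡4), b=5^4·(≡4) mod 5; (4|5)=+1, (4|5)=+1; (−1)^{2·4·2}·(+1)^4·(+1)^2 = +1.
v=7: a=7^1·(≡3), b=7^0·(≡3) mod 7; (3|7)=-1, (3|7)=-1; (−1)^{1·0·3}·(-1)^0·(-1)^1 = -1.
v=13: a=13^2·(≡3), b=13^3·(≡3) mod 13; (3|13)=+1, (3|13)=+1; (−1)^{2·3·6}·(+1)^3·(+1)^2 = +1.
v=31: a=31^2·(≡23), b=31^2·(≡3) mod 31; (23|31)=-1, (3|31)=-1; (−1)^{2·2·15}·(-1)^2·(-1)^2 = +1.
v=2: v_2(a)=5, v_2(b)=5; units ≡ 1, 5 (mod 8); ε·ε+αω+βω = 0·0+5·1+5·0 ≡ 1  ⇒  (a,b)_2 = -1.
v=17: a=17^-2·(≡3), b=17^0·(≡12) mod 17; (3|17)=-1, (12|17)=-1; (−1)^{-2·0·8}·(-1)^0·(-1)^-2 = +1.
v=3: a=3^4·(≡1), b=3^5·(≡1) mod 3; (1|3)=+1, (1|3)=+1; (−1)^{4·5·1}·(+1)^5·(+1)^4 = +1.
v=∞: -14 < 0 and -19734 < 0  ⇒  (a,b)_∞ = -1.
v=11: a=11^2·(≡8), b=11^3·(≡2) mod 11; (8|11)=-1, (2|11)=-1; (−1)^{2·3·5}·(-1)^3·(-1)^2 = -1.
v=23: a=23^-2·(≡6), b=23^-3·(≡9) mod 23; (6|23)=+1, (9|23)=+1; (−1)^{-2·-3·11}·(+1)^-3·(+1)^-2 = +1.
(-14, -19734 / ℚ) ramifies at {2, 7, 11, ∞}: a division algebra.

[2, 7, 11, inf]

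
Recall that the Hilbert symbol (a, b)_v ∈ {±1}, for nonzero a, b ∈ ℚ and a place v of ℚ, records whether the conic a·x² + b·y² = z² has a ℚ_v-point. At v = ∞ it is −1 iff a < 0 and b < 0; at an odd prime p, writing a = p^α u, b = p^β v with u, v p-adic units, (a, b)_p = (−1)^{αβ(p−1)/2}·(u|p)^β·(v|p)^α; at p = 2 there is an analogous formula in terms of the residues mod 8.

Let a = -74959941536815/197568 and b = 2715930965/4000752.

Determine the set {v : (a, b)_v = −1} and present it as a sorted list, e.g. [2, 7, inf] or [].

[2, 17]

(a, b) ≡ (-11305, 124355) mod (ℚ^×)²; places V = {2, 3, 5, 7, 11, 17, 19, 23, 29, ∞}.
(a,b)_5: α=1, u≡4; β=1, v≡4 (mod 5); (4|5)=+1, (4|5)=+1; sign (−1)^0·+1^1·+1^1 = +1.
(a,b)_23: α=2, u≡21; β=2, v≡15 (mod 23); (21|23)=-1, (15|23)=-1; sign (−1)^0·-1^2·-1^2 = +1.
(a,b)_19: α=3, u≡14; β=1, v≡5 (mod 19); (14|19)=-1, (5|19)=+1; sign (−1)^1·-1^1·+1^3 = +1.
(a,b)_2: α=-6, β=-4; u≡7, v≡3 (mod 8); ε(u)ε(v)=1·1, αω(v)=-6·1, βω(u)=-4·0; sum ≡ 1  ⇒  -1.
(a,b)_29: α=2, u≡4; β=0, v≡3 (mod 29); (4|29)=+1, (3|29)=-1; sign (−1)^0·+1^0·-1^2 = +1.
(a,b)_7: α=-3, u≡4; β=-3, v≡3 (mod 7); (4|7)=+1, (3|7)=-1; sign (−1)^1·+1^-3·-1^-3 = +1.
(a,b)_∞: sgn(-11305)=−, sgn(124355)=+, so +1.
(a,b)_11: α=0, u≡9; β=1, v≡2 (mod 11); (9|11)=+1, (2|11)=-1; sign (−1)^0·+1^1·-1^0 = +1.
(a,b)_17: α=3, u≡16; β=3, v≡14 (mod 17); (16|17)=+1, (14|17)=-1; sign (−1)^0·+1^3·-1^3 = -1.
(a,b)_3: α=-2, u≡2; β=-6, v≡2 (mod 3); (2|3)=-1, (2|3)=-1; sign (−1)^0·-1^-6·-1^-2 = +1.
Ram(-11305, 124355) = {2, 17}; no ℚ_2-point on the conic.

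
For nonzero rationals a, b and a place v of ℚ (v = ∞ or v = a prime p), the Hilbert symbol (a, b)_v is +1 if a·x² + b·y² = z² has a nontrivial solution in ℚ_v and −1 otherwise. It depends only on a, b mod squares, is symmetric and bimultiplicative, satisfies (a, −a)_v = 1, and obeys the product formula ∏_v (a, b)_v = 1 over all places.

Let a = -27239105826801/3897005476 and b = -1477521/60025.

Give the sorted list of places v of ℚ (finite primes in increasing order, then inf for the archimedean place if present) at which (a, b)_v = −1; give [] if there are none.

[2, 11, 17, 19, 37, inf]

Mod squares: a ≡ -3812369, b ≡ -18241. Check v ∈ {∞, 2, 3, 5, 7, 11, 13, 17, 19, 29, 37}.
v=5: a=5^0·(≡4), b=5^-2·(≡4) mod 5; (4|5)=+1, (4|5)=+1; (−1)^{0·-2·2}·(+1)^-2·(+1)^0 = +1.
v=29: a=29^1·(≡9), b=29^1·(≡5) mod 29; (9|29)=+1, (5|29)=+1; (−1)^{1·1·14}·(+1)^1·(+1)^1 = +1.
v=13: a=13^-2·(≡11), b=13^0·(≡5) mod 13; (11|13)=-1, (5|13)=-1; (−1)^{-2·0·6}·(-1)^0·(-1)^-2 = +1.
v=3: a=3^10·(≡1), b=3^4·(≡2) mod 3; (1|3)=+1, (2|3)=-1; (−1)^{10·4·1}·(+1)^4·(-1)^10 = +1.
v=19: a=19^1·(≡14), b=19^0·(≡13) mod 19; (14|19)=-1, (13|19)=-1; (−1)^{1·0·9}·(-1)^0·(-1)^1 = -1.
v=37: a=37^1·(≡17), b=37^1·(≡26) mod 37; (17|37)=-1, (26|37)=+1; (−1)^{1·1·18}·(-1)^1·(+1)^1 = -1.
v=11: a=11^3·(≡9), b=11^0·(≡6) mod 11; (9|11)=+1, (6|11)=-1; (−1)^{3·0·5}·(+1)^0·(-1)^3 = -1.
v=∞: -3812369 < 0 and -18241 < 0  ⇒  (a,b)_∞ = -1.
v=7: a=7^-8·(≡5), b=7^-4·(≡1) mod 7; (5|7)=-1, (1|7)=+1; (−1)^{-8·-4·3}·(-1)^-4·(+1)^-8 = +1.
v=17: a=17^1·(≡11), b=17^1·(≡13) mod 17; (11|17)=-1, (13|17)=+1; (−1)^{1·1·8}·(-1)^1·(+1)^1 = -1.
v=2: v_2(a)=-2, v_2(b)=0; units ≡ 7, 7 (mod 8); ε·ε+αω+βω = 1·1+-2·0+0·0 ≡ 1  ⇒  (a,b)_2 = -1.
(-3812369, -18241 / ℚ) ramifies at {2, 11, 17, 19, 37, ∞}: a division algebra.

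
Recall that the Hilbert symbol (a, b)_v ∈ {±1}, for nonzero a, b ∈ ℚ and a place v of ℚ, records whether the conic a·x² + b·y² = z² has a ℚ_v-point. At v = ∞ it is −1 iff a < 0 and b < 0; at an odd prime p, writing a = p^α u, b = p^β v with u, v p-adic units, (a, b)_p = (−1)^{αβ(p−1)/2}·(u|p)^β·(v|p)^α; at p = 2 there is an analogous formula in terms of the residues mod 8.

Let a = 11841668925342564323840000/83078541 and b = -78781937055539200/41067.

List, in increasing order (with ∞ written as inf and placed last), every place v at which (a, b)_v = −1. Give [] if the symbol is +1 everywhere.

[3, 37, 41, 47]

(a, b) ≡ (1132089, -1975134) mod (ℚ^×)²; places V = {2, 3, 5, 7, 11, 13, 17, 19, 23, 31, 37, 41, 47, ∞}.
(a,b)_11: α=2, u≡10; β=0, v≡3 (mod 11); (10|11)=-1, (3|11)=+1; sign (−1)^0·-1^0·+1^2 = +1.
(a,b)_2: α=12, β=13; u≡1, v≡1 (mod 8); ε(u)ε(v)=0·0, αω(v)=12·0, βω(u)=13·0; sum ≡ 0  ⇒  +1.
(a,b)_37: α=1, u≡17; β=1, v≡25 (mod 37); (17|37)=-1, (25|37)=+1; sign (−1)^0·-1^1·+1^1 = -1.
(a,b)_7: α=-1, u≡5; β=1, v≡1 (mod 7); (5|7)=-1, (1|7)=+1; sign (−1)^1·-1^1·+1^-1 = +1.
(a,b)_19: α=2, u≡13; β=0, v≡7 (mod 19); (13|19)=-1, (7|19)=+1; sign (−1)^0·-1^0·+1^2 = +1.
(a,b)_47: α=3, u≡30; β=2, v≡40 (mod 47); (30|47)=-1, (40|47)=-1; sign (−1)^0·-1^2·-1^3 = -1.
(a,b)_13: α=-2, u≡1; β=-2, v≡7 (mod 13); (1|13)=+1, (7|13)=-1; sign (−1)^0·+1^-2·-1^-2 = +1.
(a,b)_5: α=4, u≡4; β=2, v≡1 (mod 5); (4|5)=+1, (1|5)=+1; sign (−1)^0·+1^2·+1^4 = +1.
(a,b)_41: α=2, u≡15; β=1, v≡8 (mod 41); (15|41)=-1, (8|41)=+1; sign (−1)^0·-1^1·+1^2 = -1.
(a,b)_3: α=-5, u≡2; β=-5, v≡2 (mod 3); (2|3)=-1, (2|3)=-1; sign (−1)^1·-1^-5·-1^-5 = -1.
(a,b)_17: α=-2, u≡16; β=0, v≡3 (mod 17); (16|17)=+1, (3|17)=-1; sign (−1)^0·+1^0·-1^-2 = +1.
(a,b)_∞: sgn(1132089)=+, sgn(-1975134)=−, so +1.
(a,b)_31: α=1, u≡7; β=1, v≡11 (mod 31); (7|31)=+1, (11|31)=-1; sign (−1)^1·+1^1·-1^1 = +1.
(a,b)_23: α=2, u≡16; β=2, v≡22 (mod 23); (16|23)=+1, (22|23)=-1; sign (−1)^0·+1^2·-1^2 = +1.
Ram(1132089, -1975134) = {3, 37, 41, 47}; no ℚ_3-point on the conic.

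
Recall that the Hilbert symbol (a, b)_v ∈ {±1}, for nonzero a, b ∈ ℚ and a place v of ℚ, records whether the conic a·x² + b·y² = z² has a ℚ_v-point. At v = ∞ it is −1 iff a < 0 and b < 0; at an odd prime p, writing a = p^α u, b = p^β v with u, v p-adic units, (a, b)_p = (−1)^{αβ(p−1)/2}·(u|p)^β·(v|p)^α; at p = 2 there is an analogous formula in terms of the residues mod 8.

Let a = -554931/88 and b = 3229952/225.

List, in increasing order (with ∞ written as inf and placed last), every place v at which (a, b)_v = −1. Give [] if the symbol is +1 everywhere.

Mod squares: a ≡ -150722, b ≡ 12617. Check v ∈ {∞, 2, 3, 5, 11, 13, 17, 31, 37}.
v=17: a=17^1·(≡16), b=17^0·(≡5) mod 17; (16|17)=+1, (5|17)=-1; (−1)^{1·0·8}·(+1)^0·(-1)^1 = -1.
v=13: a=13^1·(≡7), b=13^0·(≡6) mod 13; (7|13)=-1, (6|13)=-1; (−1)^{1·0·6}·(-1)^0·(-1)^1 = -1.
v=5: a=5^0·(≡3), b=5^-2·(≡3) mod 5; (3|5)=-1, (3|5)=-1; (−1)^{0·-2·2}·(-1)^-2·(-1)^0 = +1.
v=37: a=37^0·(≡34), b=37^1·(≡29) mod 37; (34|37)=+1, (29|37)=-1; (−1)^{0·1·18}·(+1)^1·(-1)^0 = +1.
v=11: a=11^-1·(≡1), b=11^1·(≡4) mod 11; (1|11)=+1, (4|11)=+1; (−1)^{-1·1·5}·(+1)^1·(+1)^-1 = -1.
v=31: a=31^1·(≡9), b=31^1·(≡4) mod 31; (9|31)=+1, (4|31)=+1; (−1)^{1·1·15}·(+1)^1·(+1)^1 = -1.
v=2: v_2(a)=-3, v_2(b)=8; units ≡ 7, 1 (mod 8); ε·ε+αω+βω = 1·0+-3·0+8·0 ≡ 0  ⇒  (a,b)_2 = +1.
v=∞: -150722 < 0 and 12617 > 0  ⇒  (a,b)_∞ = +1.
v=3: a=3^4·(≡1), b=3^-2·(≡2) mod 3; (1|3)=+1, (2|3)=-1; (−1)^{4·-2·1}·(+1)^-2·(-1)^4 = +1.
Ram(-150722, 12617) = {11, 13, 17, 31}; no ℚ_11-point on the conic.

[11, 13, 17, 31]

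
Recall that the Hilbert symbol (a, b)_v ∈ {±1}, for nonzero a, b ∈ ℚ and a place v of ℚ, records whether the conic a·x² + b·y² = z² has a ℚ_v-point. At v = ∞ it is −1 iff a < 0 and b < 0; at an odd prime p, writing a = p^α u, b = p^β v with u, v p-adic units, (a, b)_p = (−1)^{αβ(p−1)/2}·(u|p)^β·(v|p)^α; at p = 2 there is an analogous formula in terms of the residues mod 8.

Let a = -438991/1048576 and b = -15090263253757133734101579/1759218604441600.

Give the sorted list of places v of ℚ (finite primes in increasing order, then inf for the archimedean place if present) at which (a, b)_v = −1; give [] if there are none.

[11, 23, 31, inf]

(a, b) ≡ (-31, -1771) mod (ℚ^×)²; places V = {2, 3, 5, 7, 11, 17, 19, 23, 31, ∞}.
(a,b)_∞: sgn(-31)=−, sgn(-1771)=−, so -1.
(a,b)_11: α=0, u≡8; β=1, v≡1 (mod 11); (8|11)=-1, (1|11)=+1; sign (−1)^0·-1^1·+1^0 = -1.
(a,b)_23: α=0, u≡17; β=1, v≡22 (mod 23); (17|23)=-1, (22|23)=-1; sign (−1)^0·-1^1·-1^0 = -1.
(a,b)_31: α=1, u≡6; β=4, v≡29 (mod 31); (6|31)=-1, (29|31)=-1; sign (−1)^0·-1^4·-1^1 = -1.
(a,b)_19: α=0, u≡1; β=2, v≡14 (mod 19); (1|19)=+1, (14|19)=-1; sign (−1)^0·+1^2·-1^0 = +1.
(a,b)_3: α=0, u≡2; β=2, v≡2 (mod 3); (2|3)=-1, (2|3)=-1; sign (−1)^0·-1^2·-1^0 = +1.
(a,b)_2: α=-20, β=-46; u≡1, v≡5 (mod 8); ε(u)ε(v)=0·0, αω(v)=-20·1, βω(u)=-46·0; sum ≡ 0  ⇒  +1.
(a,b)_5: α=0, u≡4; β=-2, v≡4 (mod 5); (4|5)=+1, (4|5)=+1; sign (−1)^0·+1^-2·+1^0 = +1.
(a,b)_7: α=2, u≡2; β=7, v≡3 (mod 7); (2|7)=+1, (3|7)=-1; sign (−1)^0·+1^7·-1^2 = +1.
(a,b)_17: α=2, u≡6; β=6, v≡6 (mod 17); (6|17)=-1, (6|17)=-1; sign (−1)^0·-1^6·-1^2 = +1.
|Ram(-31, -1771)| = 4, even; anisotropic at {11, 23, 31, ∞}.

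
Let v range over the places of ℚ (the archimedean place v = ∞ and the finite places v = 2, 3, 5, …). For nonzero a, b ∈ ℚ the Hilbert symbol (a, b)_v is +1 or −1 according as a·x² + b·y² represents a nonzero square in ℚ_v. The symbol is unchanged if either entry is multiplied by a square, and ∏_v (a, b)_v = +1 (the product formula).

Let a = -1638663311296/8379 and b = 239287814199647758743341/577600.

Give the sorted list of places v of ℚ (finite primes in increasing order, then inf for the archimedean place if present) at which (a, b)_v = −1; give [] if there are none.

[19, 31]

Mod squares: a ≡ -6061, b ≡ 341. Check v ∈ {∞, 2, 3, 5, 7, 11, 13, 17, 19, 23, 29, 31}.
v=3: a=3^-2·(≡2), b=3^0·(≡2) mod 3; (2|3)=-1, (2|3)=-1; (−1)^{-2·0·1}·(-1)^0·(-1)^-2 = +1.
v=7: a=7^-2·(≡1), b=7^0·(≡5) mod 7; (1|7)=+1, (5|7)=-1; (−1)^{-2·0·3}·(+1)^0·(-1)^-2 = +1.
v=∞: -6061 < 0 and 341 > 0  ⇒  (a,b)_∞ = +1.
v=29: a=29^1·(≡16), b=29^2·(≡16) mod 29; (16|29)=+1, (16|29)=+1; (−1)^{1·2·14}·(+1)^2·(+1)^1 = +1.
v=19: a=19^-1·(≡16), b=19^-2·(≡10) mod 19; (16|19)=+1, (10|19)=-1; (−1)^{-1·-2·9}·(+1)^-2·(-1)^-1 = -1.
v=11: a=11^1·(≡8), b=11^3·(≡4) mod 11; (8|11)=-1, (4|11)=+1; (−1)^{1·3·5}·(-1)^3·(+1)^1 = +1.
v=13: a=13^0·(≡4), b=13^2·(≡9) mod 13; (4|13)=+1, (9|13)=+1; (−1)^{0·2·6}·(+1)^2·(+1)^0 = +1.
v=5: a=5^0·(≡1), b=5^-2·(≡4) mod 5; (1|5)=+1, (4|5)=+1; (−1)^{0·-2·2}·(+1)^-2·(+1)^0 = +1.
v=2: v_2(a)=6, v_2(b)=-6; units ≡ 3, 5 (mod 8); ε·ε+αω+βω = 1·0+6·1+-6·1 ≡ 0  ⇒  (a,b)_2 = +1.
v=17: a=17^4·(≡4), b=17^4·(≡16) mod 17; (4|17)=+1, (16|17)=+1; (−1)^{4·4·8}·(+1)^4·(+1)^4 = +1.
v=31: a=31^2·(≡17), b=31^5·(≡21) mod 31; (17|31)=-1, (21|31)=-1; (−1)^{2·5·15}·(-1)^5·(-1)^2 = -1.
v=23: a=23^0·(≡20), b=23^2·(≡15) mod 23; (20|23)=-1, (15|23)=-1; (−1)^{0·2·11}·(-1)^2·(-1)^0 = +1.
|Ram(-6061, 341)| = 2, even; anisotropic at {19, 31}.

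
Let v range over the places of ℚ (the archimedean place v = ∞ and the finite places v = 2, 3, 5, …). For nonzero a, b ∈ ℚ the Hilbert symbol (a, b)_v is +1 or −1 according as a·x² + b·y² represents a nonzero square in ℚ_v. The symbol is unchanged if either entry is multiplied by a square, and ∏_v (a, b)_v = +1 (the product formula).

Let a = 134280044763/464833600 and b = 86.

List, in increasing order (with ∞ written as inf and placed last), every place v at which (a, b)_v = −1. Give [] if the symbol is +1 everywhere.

(a, b) ≡ (123, 86) mod (ℚ^×)²; places V = {2, 3, 5, 7, 11, 19, 37, 41, 43, 47, ∞}.
(a,b)_3: α=1, u≡2; β=0, v≡2 (mod 3); (2|3)=-1, (2|3)=-1; sign (−1)^0·-1^0·-1^1 = -1.
(a,b)_19: α=2, u≡17; β=0, v≡10 (mod 19); (17|19)=+1, (10|19)=-1; sign (−1)^0·+1^0·-1^2 = +1.
(a,b)_7: α=-4, u≡4; β=0, v≡2 (mod 7); (4|7)=+1, (2|7)=+1; sign (−1)^0·+1^0·+1^-4 = +1.
(a,b)_∞: sgn(123)=+, sgn(86)=+, so +1.
(a,b)_11: α=-2, u≡10; β=0, v≡9 (mod 11); (10|11)=-1, (9|11)=+1; sign (−1)^0·-1^0·+1^-2 = +1.
(a,b)_47: α=2, u≡31; β=0, v≡39 (mod 47); (31|47)=-1, (39|47)=-1; sign (−1)^0·-1^0·-1^2 = +1.
(a,b)_37: α=2, u≡30; β=0, v≡12 (mod 37); (30|37)=+1, (12|37)=+1; sign (−1)^0·+1^0·+1^2 = +1.
(a,b)_43: α=0, u≡37; β=1, v≡2 (mod 43); (37|43)=-1, (2|43)=-1; sign (−1)^0·-1^1·-1^0 = -1.
(a,b)_2: α=-6, β=1; u≡3, v≡3 (mod 8); ε(u)ε(v)=1·1, αω(v)=-6·1, βω(u)=1·1; sum ≡ 0  ⇒  +1.
(a,b)_5: α=-2, u≡2; β=0, v≡1 (mod 5); (2|5)=-1, (1|5)=+1; sign (−1)^0·-1^0·+1^-2 = +1.
(a,b)_41: α=1, u≡26; β=0, v≡4 (mod 41); (26|41)=-1, (4|41)=+1; sign (−1)^0·-1^0·+1^1 = +1.
|Ram(123, 86)| = 2, even; anisotropic at {3, 43}.

[3, 43]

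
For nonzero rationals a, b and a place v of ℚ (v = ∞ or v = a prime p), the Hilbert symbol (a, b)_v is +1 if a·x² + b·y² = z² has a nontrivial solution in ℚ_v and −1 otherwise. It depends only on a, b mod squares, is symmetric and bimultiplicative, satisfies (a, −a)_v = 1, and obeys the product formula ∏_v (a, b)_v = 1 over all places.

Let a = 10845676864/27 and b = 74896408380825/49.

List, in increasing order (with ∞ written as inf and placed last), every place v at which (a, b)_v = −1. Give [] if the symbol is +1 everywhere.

Mod squares: a ≡ 529023, b ≡ 713. Check v ∈ {∞, 2, 3, 5, 7, 11, 17, 23, 31, 41}.
v=41: a=41^1·(≡7), b=41^2·(≡5) mod 41; (7|41)=-1, (5|41)=+1; (−1)^{1·2·20}·(-1)^2·(+1)^1 = +1.
v=∞: 529023 > 0 and 713 > 0  ⇒  (a,b)_∞ = +1.
v=11: a=11^1·(≡9), b=11^0·(≡4) mod 11; (9|11)=+1, (4|11)=+1; (−1)^{1·0·5}·(+1)^0·(+1)^1 = +1.
v=2: v_2(a)=6, v_2(b)=0; units ≡ 7, 1 (mod 8); ε·ε+αω+βω = 1·0+6·0+0·0 ≡ 0  ⇒  (a,b)_2 = +1.
v=7: a=7^0·(≡6), b=7^-2·(≡3) mod 7; (6|7)=-1, (3|7)=-1; (−1)^{0·-2·3}·(-1)^-2·(-1)^0 = +1.
v=17: a=17^1·(≡13), b=17^2·(≡15) mod 17; (13|17)=+1, (15|17)=+1; (−1)^{1·2·8}·(+1)^2·(+1)^1 = +1.
v=5: a=5^0·(≡2), b=5^2·(≡2) mod 5; (2|5)=-1, (2|5)=-1; (−1)^{0·2·2}·(-1)^2·(-1)^0 = +1.
v=23: a=23^1·(≡4), b=23^1·(≡16) mod 23; (4|23)=+1, (16|23)=+1; (−1)^{1·1·11}·(+1)^1·(+1)^1 = -1.
v=3: a=3^-3·(≡1), b=3^2·(≡2) mod 3; (1|3)=+1, (2|3)=-1; (−1)^{-3·2·1}·(+1)^2·(-1)^-3 = -1.
v=31: a=31^2·(≡9), b=31^3·(≡6) mod 31; (9|31)=+1, (6|31)=-1; (−1)^{2·3·15}·(+1)^3·(-1)^2 = +1.
|Ram(529023, 713)| = 2, even; anisotropic at {3, 23}.

[3, 23]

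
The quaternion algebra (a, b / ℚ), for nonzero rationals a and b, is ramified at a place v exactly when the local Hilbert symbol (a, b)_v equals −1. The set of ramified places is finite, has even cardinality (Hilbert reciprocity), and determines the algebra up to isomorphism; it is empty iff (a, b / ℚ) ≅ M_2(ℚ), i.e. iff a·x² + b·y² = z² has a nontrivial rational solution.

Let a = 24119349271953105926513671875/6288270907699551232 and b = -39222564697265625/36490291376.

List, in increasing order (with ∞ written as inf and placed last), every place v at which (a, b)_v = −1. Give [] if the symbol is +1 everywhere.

Mod squares: a ≡ 805, b ≡ -11. Check v ∈ {∞, 2, 3, 5, 7, 11, 13, 17, 23}.
v=∞: 805 > 0 and -11 < 0  ⇒  (a,b)_∞ = +1.
v=23: a=23^1·(≡8), b=23^0·(≡9) mod 23; (8|23)=+1, (9|23)=+1; (−1)^{1·0·11}·(+1)^0·(+1)^1 = +1.
v=17: a=17^-4·(≡5), b=17^-2·(≡14) mod 17; (5|17)=-1, (14|17)=-1; (−1)^{-4·-2·8}·(-1)^-2·(-1)^-4 = +1.
v=5: a=5^25·(≡4), b=5^16·(≡1) mod 5; (4|5)=+1, (1|5)=+1; (−1)^{25·16·2}·(+1)^16·(+1)^25 = +1.
v=13: a=13^6·(≡9), b=13^4·(≡5) mod 13; (9|13)=+1, (5|13)=-1; (−1)^{6·4·6}·(+1)^4·(-1)^6 = +1.
v=3: a=3^6·(≡1), b=3^2·(≡1) mod 3; (1|3)=+1, (1|3)=+1; (−1)^{6·2·1}·(+1)^2·(+1)^6 = +1.
v=2: v_2(a)=-10, v_2(b)=-4; units ≡ 5, 5 (mod 8); ε·ε+αω+βω = 0·0+-10·1+-4·1 ≡ 0  ⇒  (a,b)_2 = +1.
v=11: a=11^-8·(≡7), b=11^-5·(≡8) mod 11; (7|11)=-1, (8|11)=-1; (−1)^{-8·-5·5}·(-1)^-5·(-1)^-8 = -1.
v=7: a=7^-3·(≡5), b=7^-2·(≡3) mod 7; (5|7)=-1, (3|7)=-1; (−1)^{-3·-2·3}·(-1)^-2·(-1)^-3 = -1.
(805, -11 / ℚ) ramifies at {7, 11}: a division algebra.

[7, 11]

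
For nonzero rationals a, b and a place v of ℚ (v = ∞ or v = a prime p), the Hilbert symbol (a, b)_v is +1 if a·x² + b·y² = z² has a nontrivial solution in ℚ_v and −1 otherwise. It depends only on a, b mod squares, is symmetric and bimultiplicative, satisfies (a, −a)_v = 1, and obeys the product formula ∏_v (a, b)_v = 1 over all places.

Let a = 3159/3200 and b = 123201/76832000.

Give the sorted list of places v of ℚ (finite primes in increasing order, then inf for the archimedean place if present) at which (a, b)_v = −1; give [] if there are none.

Mod squares: a ≡ 78, b ≡ 5. Check v ∈ {∞, 2, 3, 5, 7, 13}.
v=∞: 78 > 0 and 5 > 0  ⇒  (a,b)_∞ = +1.
v=7: a=7^0·(≡2), b=7^-4·(≡5) mod 7; (2|7)=+1, (5|7)=-1; (−1)^{0·-4·3}·(+1)^-4·(-1)^0 = +1.
v=3: a=3^5·(≡2), b=3^6·(≡2) mod 3; (2|3)=-1, (2|3)=-1; (−1)^{5·6·1}·(-1)^6·(-1)^5 = -1.
v=5: a=5^-2·(≡3), b=5^-3·(≡1) mod 5; (3|5)=-1, (1|5)=+1; (−1)^{-2·-3·2}·(-1)^-3·(+1)^-2 = -1.
v=13: a=13^1·(≡11), b=13^2·(≡6) mod 13; (11|13)=-1, (6|13)=-1; (−1)^{1·2·6}·(-1)^2·(-1)^1 = -1.
v=2: v_2(a)=-7, v_2(b)=-8; units ≡ 7, 5 (mod 8); ε·ε+αω+βω = 1·0+-7·1+-8·0 ≡ 1  ⇒  (a,b)_2 = -1.
|Ram(78, 5)| = 4, even; anisotropic at {2, 3, 5, 13}.

[2, 3, 5, 13]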